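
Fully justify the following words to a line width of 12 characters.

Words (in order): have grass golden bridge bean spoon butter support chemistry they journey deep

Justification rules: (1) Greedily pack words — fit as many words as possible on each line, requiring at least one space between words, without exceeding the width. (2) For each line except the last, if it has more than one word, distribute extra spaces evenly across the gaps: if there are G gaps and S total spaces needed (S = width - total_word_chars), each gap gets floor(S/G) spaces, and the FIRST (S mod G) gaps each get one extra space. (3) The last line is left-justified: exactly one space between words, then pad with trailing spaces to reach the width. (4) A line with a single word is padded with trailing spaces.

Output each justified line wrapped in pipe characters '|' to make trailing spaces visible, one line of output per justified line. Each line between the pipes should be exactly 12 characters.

Line 1: ['have', 'grass'] (min_width=10, slack=2)
Line 2: ['golden'] (min_width=6, slack=6)
Line 3: ['bridge', 'bean'] (min_width=11, slack=1)
Line 4: ['spoon', 'butter'] (min_width=12, slack=0)
Line 5: ['support'] (min_width=7, slack=5)
Line 6: ['chemistry'] (min_width=9, slack=3)
Line 7: ['they', 'journey'] (min_width=12, slack=0)
Line 8: ['deep'] (min_width=4, slack=8)

Answer: |have   grass|
|golden      |
|bridge  bean|
|spoon butter|
|support     |
|chemistry   |
|they journey|
|deep        |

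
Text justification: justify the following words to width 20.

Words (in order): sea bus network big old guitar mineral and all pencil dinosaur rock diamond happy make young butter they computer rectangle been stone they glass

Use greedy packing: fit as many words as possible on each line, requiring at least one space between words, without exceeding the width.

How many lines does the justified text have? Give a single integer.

Answer: 9

Derivation:
Line 1: ['sea', 'bus', 'network', 'big'] (min_width=19, slack=1)
Line 2: ['old', 'guitar', 'mineral'] (min_width=18, slack=2)
Line 3: ['and', 'all', 'pencil'] (min_width=14, slack=6)
Line 4: ['dinosaur', 'rock'] (min_width=13, slack=7)
Line 5: ['diamond', 'happy', 'make'] (min_width=18, slack=2)
Line 6: ['young', 'butter', 'they'] (min_width=17, slack=3)
Line 7: ['computer', 'rectangle'] (min_width=18, slack=2)
Line 8: ['been', 'stone', 'they'] (min_width=15, slack=5)
Line 9: ['glass'] (min_width=5, slack=15)
Total lines: 9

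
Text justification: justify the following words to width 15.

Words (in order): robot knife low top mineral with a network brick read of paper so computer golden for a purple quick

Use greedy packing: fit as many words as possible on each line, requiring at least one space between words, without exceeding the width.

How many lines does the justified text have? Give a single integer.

Line 1: ['robot', 'knife', 'low'] (min_width=15, slack=0)
Line 2: ['top', 'mineral'] (min_width=11, slack=4)
Line 3: ['with', 'a', 'network'] (min_width=14, slack=1)
Line 4: ['brick', 'read', 'of'] (min_width=13, slack=2)
Line 5: ['paper', 'so'] (min_width=8, slack=7)
Line 6: ['computer', 'golden'] (min_width=15, slack=0)
Line 7: ['for', 'a', 'purple'] (min_width=12, slack=3)
Line 8: ['quick'] (min_width=5, slack=10)
Total lines: 8

Answer: 8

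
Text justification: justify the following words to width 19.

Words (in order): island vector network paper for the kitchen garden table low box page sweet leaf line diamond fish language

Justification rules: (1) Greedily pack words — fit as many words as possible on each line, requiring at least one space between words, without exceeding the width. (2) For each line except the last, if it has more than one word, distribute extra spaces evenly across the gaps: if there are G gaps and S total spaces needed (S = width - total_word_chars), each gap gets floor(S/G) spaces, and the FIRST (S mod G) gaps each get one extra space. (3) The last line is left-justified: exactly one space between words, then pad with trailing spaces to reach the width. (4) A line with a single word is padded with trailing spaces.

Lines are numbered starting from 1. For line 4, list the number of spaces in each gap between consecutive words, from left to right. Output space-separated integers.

Line 1: ['island', 'vector'] (min_width=13, slack=6)
Line 2: ['network', 'paper', 'for'] (min_width=17, slack=2)
Line 3: ['the', 'kitchen', 'garden'] (min_width=18, slack=1)
Line 4: ['table', 'low', 'box', 'page'] (min_width=18, slack=1)
Line 5: ['sweet', 'leaf', 'line'] (min_width=15, slack=4)
Line 6: ['diamond', 'fish'] (min_width=12, slack=7)
Line 7: ['language'] (min_width=8, slack=11)

Answer: 2 1 1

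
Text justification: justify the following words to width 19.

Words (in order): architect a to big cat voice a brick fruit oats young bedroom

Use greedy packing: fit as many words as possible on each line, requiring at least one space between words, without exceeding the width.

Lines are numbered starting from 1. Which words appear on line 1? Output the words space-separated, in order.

Answer: architect a to big

Derivation:
Line 1: ['architect', 'a', 'to', 'big'] (min_width=18, slack=1)
Line 2: ['cat', 'voice', 'a', 'brick'] (min_width=17, slack=2)
Line 3: ['fruit', 'oats', 'young'] (min_width=16, slack=3)
Line 4: ['bedroom'] (min_width=7, slack=12)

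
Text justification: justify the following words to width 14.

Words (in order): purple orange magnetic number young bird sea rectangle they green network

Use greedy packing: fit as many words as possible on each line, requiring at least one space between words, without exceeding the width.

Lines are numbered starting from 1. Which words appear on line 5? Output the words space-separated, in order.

Answer: rectangle they

Derivation:
Line 1: ['purple', 'orange'] (min_width=13, slack=1)
Line 2: ['magnetic'] (min_width=8, slack=6)
Line 3: ['number', 'young'] (min_width=12, slack=2)
Line 4: ['bird', 'sea'] (min_width=8, slack=6)
Line 5: ['rectangle', 'they'] (min_width=14, slack=0)
Line 6: ['green', 'network'] (min_width=13, slack=1)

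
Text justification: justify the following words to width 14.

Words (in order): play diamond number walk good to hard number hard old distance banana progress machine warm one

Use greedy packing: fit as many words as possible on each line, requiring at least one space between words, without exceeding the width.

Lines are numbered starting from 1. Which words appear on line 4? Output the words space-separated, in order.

Answer: number hard

Derivation:
Line 1: ['play', 'diamond'] (min_width=12, slack=2)
Line 2: ['number', 'walk'] (min_width=11, slack=3)
Line 3: ['good', 'to', 'hard'] (min_width=12, slack=2)
Line 4: ['number', 'hard'] (min_width=11, slack=3)
Line 5: ['old', 'distance'] (min_width=12, slack=2)
Line 6: ['banana'] (min_width=6, slack=8)
Line 7: ['progress'] (min_width=8, slack=6)
Line 8: ['machine', 'warm'] (min_width=12, slack=2)
Line 9: ['one'] (min_width=3, slack=11)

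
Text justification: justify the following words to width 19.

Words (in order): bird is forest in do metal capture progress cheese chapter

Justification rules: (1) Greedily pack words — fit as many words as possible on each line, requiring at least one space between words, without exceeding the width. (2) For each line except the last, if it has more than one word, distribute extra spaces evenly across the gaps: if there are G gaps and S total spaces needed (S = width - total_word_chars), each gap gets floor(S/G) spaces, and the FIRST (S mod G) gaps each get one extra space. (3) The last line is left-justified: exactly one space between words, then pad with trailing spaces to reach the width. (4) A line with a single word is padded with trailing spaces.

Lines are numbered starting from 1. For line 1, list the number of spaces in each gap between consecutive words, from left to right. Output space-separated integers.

Answer: 2 2 1

Derivation:
Line 1: ['bird', 'is', 'forest', 'in'] (min_width=17, slack=2)
Line 2: ['do', 'metal', 'capture'] (min_width=16, slack=3)
Line 3: ['progress', 'cheese'] (min_width=15, slack=4)
Line 4: ['chapter'] (min_width=7, slack=12)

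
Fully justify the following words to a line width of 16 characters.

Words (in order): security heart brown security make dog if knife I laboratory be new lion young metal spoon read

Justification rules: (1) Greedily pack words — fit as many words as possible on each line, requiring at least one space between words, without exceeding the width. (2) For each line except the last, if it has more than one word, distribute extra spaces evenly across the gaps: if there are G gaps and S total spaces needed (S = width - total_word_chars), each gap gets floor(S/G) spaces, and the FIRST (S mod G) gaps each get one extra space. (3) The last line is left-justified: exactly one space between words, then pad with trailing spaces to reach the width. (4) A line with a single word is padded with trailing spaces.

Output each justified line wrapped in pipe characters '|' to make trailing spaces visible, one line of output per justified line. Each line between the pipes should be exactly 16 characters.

Answer: |security   heart|
|brown   security|
|make    dog   if|
|knife          I|
|laboratory    be|
|new  lion  young|
|metal spoon read|

Derivation:
Line 1: ['security', 'heart'] (min_width=14, slack=2)
Line 2: ['brown', 'security'] (min_width=14, slack=2)
Line 3: ['make', 'dog', 'if'] (min_width=11, slack=5)
Line 4: ['knife', 'I'] (min_width=7, slack=9)
Line 5: ['laboratory', 'be'] (min_width=13, slack=3)
Line 6: ['new', 'lion', 'young'] (min_width=14, slack=2)
Line 7: ['metal', 'spoon', 'read'] (min_width=16, slack=0)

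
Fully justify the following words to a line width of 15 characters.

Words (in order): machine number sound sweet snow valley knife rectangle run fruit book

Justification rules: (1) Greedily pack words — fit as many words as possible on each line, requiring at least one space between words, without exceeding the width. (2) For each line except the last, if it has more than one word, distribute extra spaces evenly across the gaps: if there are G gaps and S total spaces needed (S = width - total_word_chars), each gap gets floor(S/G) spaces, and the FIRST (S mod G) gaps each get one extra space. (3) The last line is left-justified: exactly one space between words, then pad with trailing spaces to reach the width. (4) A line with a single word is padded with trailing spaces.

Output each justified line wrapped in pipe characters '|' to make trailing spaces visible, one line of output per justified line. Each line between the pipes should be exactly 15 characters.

Answer: |machine  number|
|sound     sweet|
|snow     valley|
|knife rectangle|
|run fruit book |

Derivation:
Line 1: ['machine', 'number'] (min_width=14, slack=1)
Line 2: ['sound', 'sweet'] (min_width=11, slack=4)
Line 3: ['snow', 'valley'] (min_width=11, slack=4)
Line 4: ['knife', 'rectangle'] (min_width=15, slack=0)
Line 5: ['run', 'fruit', 'book'] (min_width=14, slack=1)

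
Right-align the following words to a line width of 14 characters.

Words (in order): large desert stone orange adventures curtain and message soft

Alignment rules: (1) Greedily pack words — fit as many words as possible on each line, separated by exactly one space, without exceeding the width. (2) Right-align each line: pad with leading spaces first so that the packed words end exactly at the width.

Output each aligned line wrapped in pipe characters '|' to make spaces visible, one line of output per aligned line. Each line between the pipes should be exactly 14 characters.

Line 1: ['large', 'desert'] (min_width=12, slack=2)
Line 2: ['stone', 'orange'] (min_width=12, slack=2)
Line 3: ['adventures'] (min_width=10, slack=4)
Line 4: ['curtain', 'and'] (min_width=11, slack=3)
Line 5: ['message', 'soft'] (min_width=12, slack=2)

Answer: |  large desert|
|  stone orange|
|    adventures|
|   curtain and|
|  message soft|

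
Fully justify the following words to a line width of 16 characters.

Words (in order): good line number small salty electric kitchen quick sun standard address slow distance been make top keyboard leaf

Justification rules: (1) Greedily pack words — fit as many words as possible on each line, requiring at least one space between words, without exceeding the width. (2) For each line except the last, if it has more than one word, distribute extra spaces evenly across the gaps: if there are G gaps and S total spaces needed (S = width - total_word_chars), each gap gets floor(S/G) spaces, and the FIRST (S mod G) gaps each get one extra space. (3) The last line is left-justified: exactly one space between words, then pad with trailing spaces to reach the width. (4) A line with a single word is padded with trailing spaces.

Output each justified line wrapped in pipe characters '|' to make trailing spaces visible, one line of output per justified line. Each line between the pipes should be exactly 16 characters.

Line 1: ['good', 'line', 'number'] (min_width=16, slack=0)
Line 2: ['small', 'salty'] (min_width=11, slack=5)
Line 3: ['electric', 'kitchen'] (min_width=16, slack=0)
Line 4: ['quick', 'sun'] (min_width=9, slack=7)
Line 5: ['standard', 'address'] (min_width=16, slack=0)
Line 6: ['slow', 'distance'] (min_width=13, slack=3)
Line 7: ['been', 'make', 'top'] (min_width=13, slack=3)
Line 8: ['keyboard', 'leaf'] (min_width=13, slack=3)

Answer: |good line number|
|small      salty|
|electric kitchen|
|quick        sun|
|standard address|
|slow    distance|
|been   make  top|
|keyboard leaf   |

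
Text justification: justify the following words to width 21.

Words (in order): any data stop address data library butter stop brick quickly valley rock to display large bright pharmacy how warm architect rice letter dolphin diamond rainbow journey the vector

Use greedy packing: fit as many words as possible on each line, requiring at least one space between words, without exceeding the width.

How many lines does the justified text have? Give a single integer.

Line 1: ['any', 'data', 'stop', 'address'] (min_width=21, slack=0)
Line 2: ['data', 'library', 'butter'] (min_width=19, slack=2)
Line 3: ['stop', 'brick', 'quickly'] (min_width=18, slack=3)
Line 4: ['valley', 'rock', 'to'] (min_width=14, slack=7)
Line 5: ['display', 'large', 'bright'] (min_width=20, slack=1)
Line 6: ['pharmacy', 'how', 'warm'] (min_width=17, slack=4)
Line 7: ['architect', 'rice', 'letter'] (min_width=21, slack=0)
Line 8: ['dolphin', 'diamond'] (min_width=15, slack=6)
Line 9: ['rainbow', 'journey', 'the'] (min_width=19, slack=2)
Line 10: ['vector'] (min_width=6, slack=15)
Total lines: 10

Answer: 10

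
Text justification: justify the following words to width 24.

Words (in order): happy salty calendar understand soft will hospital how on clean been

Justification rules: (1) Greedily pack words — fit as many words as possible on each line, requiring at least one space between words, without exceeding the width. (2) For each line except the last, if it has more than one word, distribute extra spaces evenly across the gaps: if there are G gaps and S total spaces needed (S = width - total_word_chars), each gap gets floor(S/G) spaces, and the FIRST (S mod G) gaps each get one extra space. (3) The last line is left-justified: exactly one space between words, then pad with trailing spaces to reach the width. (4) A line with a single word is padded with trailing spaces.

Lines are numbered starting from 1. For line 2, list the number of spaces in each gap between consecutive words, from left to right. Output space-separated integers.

Answer: 3 3

Derivation:
Line 1: ['happy', 'salty', 'calendar'] (min_width=20, slack=4)
Line 2: ['understand', 'soft', 'will'] (min_width=20, slack=4)
Line 3: ['hospital', 'how', 'on', 'clean'] (min_width=21, slack=3)
Line 4: ['been'] (min_width=4, slack=20)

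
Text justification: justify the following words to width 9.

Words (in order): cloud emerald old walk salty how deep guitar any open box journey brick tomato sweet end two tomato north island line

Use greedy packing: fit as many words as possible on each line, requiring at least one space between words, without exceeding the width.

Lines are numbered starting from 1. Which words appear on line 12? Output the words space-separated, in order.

Line 1: ['cloud'] (min_width=5, slack=4)
Line 2: ['emerald'] (min_width=7, slack=2)
Line 3: ['old', 'walk'] (min_width=8, slack=1)
Line 4: ['salty', 'how'] (min_width=9, slack=0)
Line 5: ['deep'] (min_width=4, slack=5)
Line 6: ['guitar'] (min_width=6, slack=3)
Line 7: ['any', 'open'] (min_width=8, slack=1)
Line 8: ['box'] (min_width=3, slack=6)
Line 9: ['journey'] (min_width=7, slack=2)
Line 10: ['brick'] (min_width=5, slack=4)
Line 11: ['tomato'] (min_width=6, slack=3)
Line 12: ['sweet', 'end'] (min_width=9, slack=0)
Line 13: ['two'] (min_width=3, slack=6)
Line 14: ['tomato'] (min_width=6, slack=3)
Line 15: ['north'] (min_width=5, slack=4)
Line 16: ['island'] (min_width=6, slack=3)
Line 17: ['line'] (min_width=4, slack=5)

Answer: sweet end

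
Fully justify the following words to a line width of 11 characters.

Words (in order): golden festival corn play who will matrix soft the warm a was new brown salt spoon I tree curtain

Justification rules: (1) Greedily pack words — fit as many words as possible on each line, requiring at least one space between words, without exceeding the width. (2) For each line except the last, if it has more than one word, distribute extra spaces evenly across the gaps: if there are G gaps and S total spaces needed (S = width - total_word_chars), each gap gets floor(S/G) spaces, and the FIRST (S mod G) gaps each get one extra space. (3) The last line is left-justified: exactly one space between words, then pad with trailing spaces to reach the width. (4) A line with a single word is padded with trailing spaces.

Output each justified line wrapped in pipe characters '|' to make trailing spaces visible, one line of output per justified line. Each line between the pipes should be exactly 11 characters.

Answer: |golden     |
|festival   |
|corn   play|
|who    will|
|matrix soft|
|the  warm a|
|was     new|
|brown  salt|
|spoon     I|
|tree       |
|curtain    |

Derivation:
Line 1: ['golden'] (min_width=6, slack=5)
Line 2: ['festival'] (min_width=8, slack=3)
Line 3: ['corn', 'play'] (min_width=9, slack=2)
Line 4: ['who', 'will'] (min_width=8, slack=3)
Line 5: ['matrix', 'soft'] (min_width=11, slack=0)
Line 6: ['the', 'warm', 'a'] (min_width=10, slack=1)
Line 7: ['was', 'new'] (min_width=7, slack=4)
Line 8: ['brown', 'salt'] (min_width=10, slack=1)
Line 9: ['spoon', 'I'] (min_width=7, slack=4)
Line 10: ['tree'] (min_width=4, slack=7)
Line 11: ['curtain'] (min_width=7, slack=4)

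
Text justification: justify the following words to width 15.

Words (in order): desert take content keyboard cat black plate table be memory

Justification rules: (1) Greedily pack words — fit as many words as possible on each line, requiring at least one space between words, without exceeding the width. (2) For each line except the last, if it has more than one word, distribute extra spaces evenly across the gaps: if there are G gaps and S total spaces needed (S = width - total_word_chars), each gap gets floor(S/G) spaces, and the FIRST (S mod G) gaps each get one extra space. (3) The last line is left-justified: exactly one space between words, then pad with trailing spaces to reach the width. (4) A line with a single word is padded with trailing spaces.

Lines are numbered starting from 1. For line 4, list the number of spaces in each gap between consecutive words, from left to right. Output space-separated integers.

Line 1: ['desert', 'take'] (min_width=11, slack=4)
Line 2: ['content'] (min_width=7, slack=8)
Line 3: ['keyboard', 'cat'] (min_width=12, slack=3)
Line 4: ['black', 'plate'] (min_width=11, slack=4)
Line 5: ['table', 'be', 'memory'] (min_width=15, slack=0)

Answer: 5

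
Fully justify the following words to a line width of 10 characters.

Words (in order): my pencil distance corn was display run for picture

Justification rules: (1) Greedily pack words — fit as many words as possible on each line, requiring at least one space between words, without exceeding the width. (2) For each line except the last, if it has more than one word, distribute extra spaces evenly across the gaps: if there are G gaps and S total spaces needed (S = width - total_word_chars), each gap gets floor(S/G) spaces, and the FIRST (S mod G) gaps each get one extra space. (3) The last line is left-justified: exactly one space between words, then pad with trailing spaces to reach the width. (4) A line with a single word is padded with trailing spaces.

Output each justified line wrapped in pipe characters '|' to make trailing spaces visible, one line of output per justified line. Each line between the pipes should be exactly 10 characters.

Answer: |my  pencil|
|distance  |
|corn   was|
|display   |
|run    for|
|picture   |

Derivation:
Line 1: ['my', 'pencil'] (min_width=9, slack=1)
Line 2: ['distance'] (min_width=8, slack=2)
Line 3: ['corn', 'was'] (min_width=8, slack=2)
Line 4: ['display'] (min_width=7, slack=3)
Line 5: ['run', 'for'] (min_width=7, slack=3)
Line 6: ['picture'] (min_width=7, slack=3)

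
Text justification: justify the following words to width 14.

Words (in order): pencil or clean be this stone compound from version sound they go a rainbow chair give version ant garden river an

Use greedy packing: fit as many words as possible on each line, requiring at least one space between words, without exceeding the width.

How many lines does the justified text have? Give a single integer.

Line 1: ['pencil', 'or'] (min_width=9, slack=5)
Line 2: ['clean', 'be', 'this'] (min_width=13, slack=1)
Line 3: ['stone', 'compound'] (min_width=14, slack=0)
Line 4: ['from', 'version'] (min_width=12, slack=2)
Line 5: ['sound', 'they', 'go'] (min_width=13, slack=1)
Line 6: ['a', 'rainbow'] (min_width=9, slack=5)
Line 7: ['chair', 'give'] (min_width=10, slack=4)
Line 8: ['version', 'ant'] (min_width=11, slack=3)
Line 9: ['garden', 'river'] (min_width=12, slack=2)
Line 10: ['an'] (min_width=2, slack=12)
Total lines: 10

Answer: 10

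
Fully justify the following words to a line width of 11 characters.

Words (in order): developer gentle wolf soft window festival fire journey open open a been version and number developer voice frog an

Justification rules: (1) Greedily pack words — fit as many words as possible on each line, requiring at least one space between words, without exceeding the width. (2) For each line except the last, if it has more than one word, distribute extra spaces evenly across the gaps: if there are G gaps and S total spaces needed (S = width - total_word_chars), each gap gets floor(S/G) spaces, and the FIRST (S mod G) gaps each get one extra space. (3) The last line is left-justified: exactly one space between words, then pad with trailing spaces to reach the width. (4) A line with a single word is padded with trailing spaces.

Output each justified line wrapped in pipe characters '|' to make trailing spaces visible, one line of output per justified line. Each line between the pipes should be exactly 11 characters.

Line 1: ['developer'] (min_width=9, slack=2)
Line 2: ['gentle', 'wolf'] (min_width=11, slack=0)
Line 3: ['soft', 'window'] (min_width=11, slack=0)
Line 4: ['festival'] (min_width=8, slack=3)
Line 5: ['fire'] (min_width=4, slack=7)
Line 6: ['journey'] (min_width=7, slack=4)
Line 7: ['open', 'open', 'a'] (min_width=11, slack=0)
Line 8: ['been'] (min_width=4, slack=7)
Line 9: ['version', 'and'] (min_width=11, slack=0)
Line 10: ['number'] (min_width=6, slack=5)
Line 11: ['developer'] (min_width=9, slack=2)
Line 12: ['voice', 'frog'] (min_width=10, slack=1)
Line 13: ['an'] (min_width=2, slack=9)

Answer: |developer  |
|gentle wolf|
|soft window|
|festival   |
|fire       |
|journey    |
|open open a|
|been       |
|version and|
|number     |
|developer  |
|voice  frog|
|an         |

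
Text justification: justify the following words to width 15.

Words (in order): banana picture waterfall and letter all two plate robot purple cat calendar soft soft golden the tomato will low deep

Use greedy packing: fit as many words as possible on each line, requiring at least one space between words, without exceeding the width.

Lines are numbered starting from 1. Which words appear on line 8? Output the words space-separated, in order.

Answer: tomato will low

Derivation:
Line 1: ['banana', 'picture'] (min_width=14, slack=1)
Line 2: ['waterfall', 'and'] (min_width=13, slack=2)
Line 3: ['letter', 'all', 'two'] (min_width=14, slack=1)
Line 4: ['plate', 'robot'] (min_width=11, slack=4)
Line 5: ['purple', 'cat'] (min_width=10, slack=5)
Line 6: ['calendar', 'soft'] (min_width=13, slack=2)
Line 7: ['soft', 'golden', 'the'] (min_width=15, slack=0)
Line 8: ['tomato', 'will', 'low'] (min_width=15, slack=0)
Line 9: ['deep'] (min_width=4, slack=11)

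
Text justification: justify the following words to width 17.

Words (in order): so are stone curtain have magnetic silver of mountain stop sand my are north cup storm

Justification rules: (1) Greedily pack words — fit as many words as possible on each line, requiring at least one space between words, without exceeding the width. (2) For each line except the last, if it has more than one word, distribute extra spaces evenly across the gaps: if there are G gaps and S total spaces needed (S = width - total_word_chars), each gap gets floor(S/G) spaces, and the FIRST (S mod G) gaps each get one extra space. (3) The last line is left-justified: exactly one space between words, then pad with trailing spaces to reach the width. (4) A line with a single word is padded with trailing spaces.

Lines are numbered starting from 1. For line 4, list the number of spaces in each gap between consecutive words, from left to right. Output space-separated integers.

Answer: 2 1

Derivation:
Line 1: ['so', 'are', 'stone'] (min_width=12, slack=5)
Line 2: ['curtain', 'have'] (min_width=12, slack=5)
Line 3: ['magnetic', 'silver'] (min_width=15, slack=2)
Line 4: ['of', 'mountain', 'stop'] (min_width=16, slack=1)
Line 5: ['sand', 'my', 'are', 'north'] (min_width=17, slack=0)
Line 6: ['cup', 'storm'] (min_width=9, slack=8)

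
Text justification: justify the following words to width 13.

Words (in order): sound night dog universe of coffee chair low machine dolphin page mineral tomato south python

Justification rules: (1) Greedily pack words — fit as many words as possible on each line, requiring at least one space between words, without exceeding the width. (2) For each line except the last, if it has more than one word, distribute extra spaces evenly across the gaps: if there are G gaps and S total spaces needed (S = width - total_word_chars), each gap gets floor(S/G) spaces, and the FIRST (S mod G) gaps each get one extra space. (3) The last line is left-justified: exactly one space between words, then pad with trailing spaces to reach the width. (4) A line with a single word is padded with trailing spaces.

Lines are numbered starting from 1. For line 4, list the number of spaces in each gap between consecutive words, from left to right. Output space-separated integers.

Line 1: ['sound', 'night'] (min_width=11, slack=2)
Line 2: ['dog', 'universe'] (min_width=12, slack=1)
Line 3: ['of', 'coffee'] (min_width=9, slack=4)
Line 4: ['chair', 'low'] (min_width=9, slack=4)
Line 5: ['machine'] (min_width=7, slack=6)
Line 6: ['dolphin', 'page'] (min_width=12, slack=1)
Line 7: ['mineral'] (min_width=7, slack=6)
Line 8: ['tomato', 'south'] (min_width=12, slack=1)
Line 9: ['python'] (min_width=6, slack=7)

Answer: 5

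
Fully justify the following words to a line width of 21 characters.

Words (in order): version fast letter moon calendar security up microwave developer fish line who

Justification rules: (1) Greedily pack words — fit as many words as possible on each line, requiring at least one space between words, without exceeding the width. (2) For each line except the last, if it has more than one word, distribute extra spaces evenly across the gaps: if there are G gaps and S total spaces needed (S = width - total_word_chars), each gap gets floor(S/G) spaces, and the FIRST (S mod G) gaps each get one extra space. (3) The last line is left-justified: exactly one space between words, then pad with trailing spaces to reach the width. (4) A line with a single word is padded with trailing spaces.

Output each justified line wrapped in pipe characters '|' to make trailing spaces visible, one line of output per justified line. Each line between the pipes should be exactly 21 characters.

Line 1: ['version', 'fast', 'letter'] (min_width=19, slack=2)
Line 2: ['moon', 'calendar'] (min_width=13, slack=8)
Line 3: ['security', 'up', 'microwave'] (min_width=21, slack=0)
Line 4: ['developer', 'fish', 'line'] (min_width=19, slack=2)
Line 5: ['who'] (min_width=3, slack=18)

Answer: |version  fast  letter|
|moon         calendar|
|security up microwave|
|developer  fish  line|
|who                  |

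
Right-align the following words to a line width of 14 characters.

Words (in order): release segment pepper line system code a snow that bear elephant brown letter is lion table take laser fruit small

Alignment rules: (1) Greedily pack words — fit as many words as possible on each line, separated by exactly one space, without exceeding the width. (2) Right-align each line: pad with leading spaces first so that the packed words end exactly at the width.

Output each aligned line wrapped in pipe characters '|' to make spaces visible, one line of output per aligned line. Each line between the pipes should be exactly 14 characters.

Answer: |       release|
|segment pepper|
|   line system|
|   code a snow|
|     that bear|
|elephant brown|
|letter is lion|
|    table take|
|   laser fruit|
|         small|

Derivation:
Line 1: ['release'] (min_width=7, slack=7)
Line 2: ['segment', 'pepper'] (min_width=14, slack=0)
Line 3: ['line', 'system'] (min_width=11, slack=3)
Line 4: ['code', 'a', 'snow'] (min_width=11, slack=3)
Line 5: ['that', 'bear'] (min_width=9, slack=5)
Line 6: ['elephant', 'brown'] (min_width=14, slack=0)
Line 7: ['letter', 'is', 'lion'] (min_width=14, slack=0)
Line 8: ['table', 'take'] (min_width=10, slack=4)
Line 9: ['laser', 'fruit'] (min_width=11, slack=3)
Line 10: ['small'] (min_width=5, slack=9)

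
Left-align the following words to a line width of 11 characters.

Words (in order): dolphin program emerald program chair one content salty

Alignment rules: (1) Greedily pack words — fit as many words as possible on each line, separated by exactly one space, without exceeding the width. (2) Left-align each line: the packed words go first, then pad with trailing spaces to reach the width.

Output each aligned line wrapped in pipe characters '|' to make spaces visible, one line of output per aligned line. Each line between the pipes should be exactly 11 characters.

Answer: |dolphin    |
|program    |
|emerald    |
|program    |
|chair one  |
|content    |
|salty      |

Derivation:
Line 1: ['dolphin'] (min_width=7, slack=4)
Line 2: ['program'] (min_width=7, slack=4)
Line 3: ['emerald'] (min_width=7, slack=4)
Line 4: ['program'] (min_width=7, slack=4)
Line 5: ['chair', 'one'] (min_width=9, slack=2)
Line 6: ['content'] (min_width=7, slack=4)
Line 7: ['salty'] (min_width=5, slack=6)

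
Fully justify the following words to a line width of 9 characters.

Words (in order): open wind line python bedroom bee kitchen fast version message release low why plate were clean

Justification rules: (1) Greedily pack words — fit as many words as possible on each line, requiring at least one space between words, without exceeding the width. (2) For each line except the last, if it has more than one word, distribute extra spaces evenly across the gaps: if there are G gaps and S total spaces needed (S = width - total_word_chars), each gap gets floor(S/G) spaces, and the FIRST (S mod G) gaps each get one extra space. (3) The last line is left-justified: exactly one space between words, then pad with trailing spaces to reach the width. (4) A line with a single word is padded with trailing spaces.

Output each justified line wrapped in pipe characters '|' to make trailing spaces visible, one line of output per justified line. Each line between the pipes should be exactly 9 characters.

Line 1: ['open', 'wind'] (min_width=9, slack=0)
Line 2: ['line'] (min_width=4, slack=5)
Line 3: ['python'] (min_width=6, slack=3)
Line 4: ['bedroom'] (min_width=7, slack=2)
Line 5: ['bee'] (min_width=3, slack=6)
Line 6: ['kitchen'] (min_width=7, slack=2)
Line 7: ['fast'] (min_width=4, slack=5)
Line 8: ['version'] (min_width=7, slack=2)
Line 9: ['message'] (min_width=7, slack=2)
Line 10: ['release'] (min_width=7, slack=2)
Line 11: ['low', 'why'] (min_width=7, slack=2)
Line 12: ['plate'] (min_width=5, slack=4)
Line 13: ['were'] (min_width=4, slack=5)
Line 14: ['clean'] (min_width=5, slack=4)

Answer: |open wind|
|line     |
|python   |
|bedroom  |
|bee      |
|kitchen  |
|fast     |
|version  |
|message  |
|release  |
|low   why|
|plate    |
|were     |
|clean    |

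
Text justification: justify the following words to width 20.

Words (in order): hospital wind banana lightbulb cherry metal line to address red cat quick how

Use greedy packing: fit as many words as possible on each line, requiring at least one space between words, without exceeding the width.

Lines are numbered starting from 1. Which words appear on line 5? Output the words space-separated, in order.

Line 1: ['hospital', 'wind', 'banana'] (min_width=20, slack=0)
Line 2: ['lightbulb', 'cherry'] (min_width=16, slack=4)
Line 3: ['metal', 'line', 'to'] (min_width=13, slack=7)
Line 4: ['address', 'red', 'cat'] (min_width=15, slack=5)
Line 5: ['quick', 'how'] (min_width=9, slack=11)

Answer: quick how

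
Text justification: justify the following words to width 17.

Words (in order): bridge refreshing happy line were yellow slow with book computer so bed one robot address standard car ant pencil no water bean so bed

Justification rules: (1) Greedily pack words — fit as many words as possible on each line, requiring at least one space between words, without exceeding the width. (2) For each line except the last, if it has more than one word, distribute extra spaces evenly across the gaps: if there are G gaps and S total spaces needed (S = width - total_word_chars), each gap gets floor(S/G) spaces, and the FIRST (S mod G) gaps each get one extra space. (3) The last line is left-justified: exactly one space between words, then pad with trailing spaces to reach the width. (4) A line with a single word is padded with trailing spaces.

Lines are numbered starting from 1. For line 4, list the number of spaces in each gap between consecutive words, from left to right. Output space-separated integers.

Answer: 2 1

Derivation:
Line 1: ['bridge', 'refreshing'] (min_width=17, slack=0)
Line 2: ['happy', 'line', 'were'] (min_width=15, slack=2)
Line 3: ['yellow', 'slow', 'with'] (min_width=16, slack=1)
Line 4: ['book', 'computer', 'so'] (min_width=16, slack=1)
Line 5: ['bed', 'one', 'robot'] (min_width=13, slack=4)
Line 6: ['address', 'standard'] (min_width=16, slack=1)
Line 7: ['car', 'ant', 'pencil', 'no'] (min_width=17, slack=0)
Line 8: ['water', 'bean', 'so', 'bed'] (min_width=17, slack=0)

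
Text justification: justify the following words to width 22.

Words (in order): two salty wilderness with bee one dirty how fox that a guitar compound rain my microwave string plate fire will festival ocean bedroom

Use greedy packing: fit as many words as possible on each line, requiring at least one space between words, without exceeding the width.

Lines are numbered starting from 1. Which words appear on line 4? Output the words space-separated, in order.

Line 1: ['two', 'salty', 'wilderness'] (min_width=20, slack=2)
Line 2: ['with', 'bee', 'one', 'dirty', 'how'] (min_width=22, slack=0)
Line 3: ['fox', 'that', 'a', 'guitar'] (min_width=17, slack=5)
Line 4: ['compound', 'rain', 'my'] (min_width=16, slack=6)
Line 5: ['microwave', 'string', 'plate'] (min_width=22, slack=0)
Line 6: ['fire', 'will', 'festival'] (min_width=18, slack=4)
Line 7: ['ocean', 'bedroom'] (min_width=13, slack=9)

Answer: compound rain my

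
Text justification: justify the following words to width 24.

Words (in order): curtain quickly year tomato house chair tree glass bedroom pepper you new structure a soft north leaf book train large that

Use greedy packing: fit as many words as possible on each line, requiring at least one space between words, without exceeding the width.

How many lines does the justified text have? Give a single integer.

Answer: 6

Derivation:
Line 1: ['curtain', 'quickly', 'year'] (min_width=20, slack=4)
Line 2: ['tomato', 'house', 'chair', 'tree'] (min_width=23, slack=1)
Line 3: ['glass', 'bedroom', 'pepper', 'you'] (min_width=24, slack=0)
Line 4: ['new', 'structure', 'a', 'soft'] (min_width=20, slack=4)
Line 5: ['north', 'leaf', 'book', 'train'] (min_width=21, slack=3)
Line 6: ['large', 'that'] (min_width=10, slack=14)
Total lines: 6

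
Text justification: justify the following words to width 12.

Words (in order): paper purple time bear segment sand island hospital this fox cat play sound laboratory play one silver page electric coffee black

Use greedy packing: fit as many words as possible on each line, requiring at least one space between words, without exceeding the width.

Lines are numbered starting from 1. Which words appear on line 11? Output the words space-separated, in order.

Line 1: ['paper', 'purple'] (min_width=12, slack=0)
Line 2: ['time', 'bear'] (min_width=9, slack=3)
Line 3: ['segment', 'sand'] (min_width=12, slack=0)
Line 4: ['island'] (min_width=6, slack=6)
Line 5: ['hospital'] (min_width=8, slack=4)
Line 6: ['this', 'fox', 'cat'] (min_width=12, slack=0)
Line 7: ['play', 'sound'] (min_width=10, slack=2)
Line 8: ['laboratory'] (min_width=10, slack=2)
Line 9: ['play', 'one'] (min_width=8, slack=4)
Line 10: ['silver', 'page'] (min_width=11, slack=1)
Line 11: ['electric'] (min_width=8, slack=4)
Line 12: ['coffee', 'black'] (min_width=12, slack=0)

Answer: electric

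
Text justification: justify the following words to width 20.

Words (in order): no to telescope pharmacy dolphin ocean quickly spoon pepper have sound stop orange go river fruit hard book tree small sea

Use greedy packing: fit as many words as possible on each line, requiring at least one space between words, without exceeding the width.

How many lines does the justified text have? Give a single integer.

Line 1: ['no', 'to', 'telescope'] (min_width=15, slack=5)
Line 2: ['pharmacy', 'dolphin'] (min_width=16, slack=4)
Line 3: ['ocean', 'quickly', 'spoon'] (min_width=19, slack=1)
Line 4: ['pepper', 'have', 'sound'] (min_width=17, slack=3)
Line 5: ['stop', 'orange', 'go', 'river'] (min_width=20, slack=0)
Line 6: ['fruit', 'hard', 'book', 'tree'] (min_width=20, slack=0)
Line 7: ['small', 'sea'] (min_width=9, slack=11)
Total lines: 7

Answer: 7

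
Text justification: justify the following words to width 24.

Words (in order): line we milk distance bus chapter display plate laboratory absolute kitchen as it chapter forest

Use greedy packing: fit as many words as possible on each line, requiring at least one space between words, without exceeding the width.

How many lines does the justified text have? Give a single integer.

Line 1: ['line', 'we', 'milk', 'distance'] (min_width=21, slack=3)
Line 2: ['bus', 'chapter', 'display'] (min_width=19, slack=5)
Line 3: ['plate', 'laboratory'] (min_width=16, slack=8)
Line 4: ['absolute', 'kitchen', 'as', 'it'] (min_width=22, slack=2)
Line 5: ['chapter', 'forest'] (min_width=14, slack=10)
Total lines: 5

Answer: 5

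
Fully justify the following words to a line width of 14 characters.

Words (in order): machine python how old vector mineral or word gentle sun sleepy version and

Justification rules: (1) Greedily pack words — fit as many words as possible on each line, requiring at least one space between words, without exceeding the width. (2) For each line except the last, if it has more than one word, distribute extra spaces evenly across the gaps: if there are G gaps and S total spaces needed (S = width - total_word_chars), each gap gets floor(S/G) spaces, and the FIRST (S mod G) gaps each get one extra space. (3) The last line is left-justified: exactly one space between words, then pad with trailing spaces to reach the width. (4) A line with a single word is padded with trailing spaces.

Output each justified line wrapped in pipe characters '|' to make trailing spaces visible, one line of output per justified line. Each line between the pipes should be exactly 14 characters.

Answer: |machine python|
|how old vector|
|mineral     or|
|word    gentle|
|sun     sleepy|
|version and   |

Derivation:
Line 1: ['machine', 'python'] (min_width=14, slack=0)
Line 2: ['how', 'old', 'vector'] (min_width=14, slack=0)
Line 3: ['mineral', 'or'] (min_width=10, slack=4)
Line 4: ['word', 'gentle'] (min_width=11, slack=3)
Line 5: ['sun', 'sleepy'] (min_width=10, slack=4)
Line 6: ['version', 'and'] (min_width=11, slack=3)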